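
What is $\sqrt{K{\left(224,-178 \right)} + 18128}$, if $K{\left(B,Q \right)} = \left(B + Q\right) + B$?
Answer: $\sqrt{18398} \approx 135.64$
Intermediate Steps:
$K{\left(B,Q \right)} = Q + 2 B$
$\sqrt{K{\left(224,-178 \right)} + 18128} = \sqrt{\left(-178 + 2 \cdot 224\right) + 18128} = \sqrt{\left(-178 + 448\right) + 18128} = \sqrt{270 + 18128} = \sqrt{18398}$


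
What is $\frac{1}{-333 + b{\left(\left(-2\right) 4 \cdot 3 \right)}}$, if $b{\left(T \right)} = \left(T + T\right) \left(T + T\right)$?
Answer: $\frac{1}{1971} \approx 0.00050736$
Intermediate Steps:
$b{\left(T \right)} = 4 T^{2}$ ($b{\left(T \right)} = 2 T 2 T = 4 T^{2}$)
$\frac{1}{-333 + b{\left(\left(-2\right) 4 \cdot 3 \right)}} = \frac{1}{-333 + 4 \left(\left(-2\right) 4 \cdot 3\right)^{2}} = \frac{1}{-333 + 4 \left(\left(-8\right) 3\right)^{2}} = \frac{1}{-333 + 4 \left(-24\right)^{2}} = \frac{1}{-333 + 4 \cdot 576} = \frac{1}{-333 + 2304} = \frac{1}{1971}$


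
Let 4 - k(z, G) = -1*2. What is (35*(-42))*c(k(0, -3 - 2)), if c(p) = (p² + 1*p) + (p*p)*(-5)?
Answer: 202860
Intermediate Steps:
k(z, G) = 6 (k(z, G) = 4 - (-1)*2 = 4 - 1*(-2) = 4 + 2 = 6)
c(p) = p - 4*p² (c(p) = (p² + p) + p²*(-5) = (p + p²) - 5*p² = p - 4*p²)
(35*(-42))*c(k(0, -3 - 2)) = (35*(-42))*(6*(1 - 4*6)) = -8820*(1 - 24) = -8820*(-23) = -1470*(-138) = 202860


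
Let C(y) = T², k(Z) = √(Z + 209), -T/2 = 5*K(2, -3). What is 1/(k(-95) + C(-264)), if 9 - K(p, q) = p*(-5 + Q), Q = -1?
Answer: 7350/324134981 - √114/1944809886 ≈ 2.2670e-5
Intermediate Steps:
K(p, q) = 9 + 6*p (K(p, q) = 9 - p*(-5 - 1) = 9 - p*(-6) = 9 - (-6)*p = 9 + 6*p)
T = -210 (T = -10*(9 + 6*2) = -10*(9 + 12) = -10*21 = -2*105 = -210)
k(Z) = √(209 + Z)
C(y) = 44100 (C(y) = (-210)² = 44100)
1/(k(-95) + C(-264)) = 1/(√(209 - 95) + 44100) = 1/(√114 + 44100) = 1/(44100 + √114)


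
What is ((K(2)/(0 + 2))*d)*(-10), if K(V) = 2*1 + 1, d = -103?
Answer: 1545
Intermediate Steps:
K(V) = 3 (K(V) = 2 + 1 = 3)
((K(2)/(0 + 2))*d)*(-10) = ((3/(0 + 2))*(-103))*(-10) = ((3/2)*(-103))*(-10) = -309/2*(-10) = 1545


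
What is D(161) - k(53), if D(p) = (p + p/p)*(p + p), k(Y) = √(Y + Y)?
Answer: 52164 - √106 ≈ 52154.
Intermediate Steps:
k(Y) = √2*√Y (k(Y) = √(2*Y) = √2*√Y)
D(p) = 2*p*(1 + p) (D(p) = (p + 1)*(2*p) = (1 + p)*(2*p) = 2*p*(1 + p))
D(161) - k(53) = 2*161*(1 + 161) - √2*√53 = 2*161*162 - √106 = 52164 - √106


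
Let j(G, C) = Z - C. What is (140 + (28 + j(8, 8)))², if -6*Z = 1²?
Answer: 919681/36 ≈ 25547.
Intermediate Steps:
Z = -⅙ (Z = -⅙*1² = -⅙*1 = -⅙ ≈ -0.16667)
j(G, C) = -⅙ - C
(140 + (28 + j(8, 8)))² = (140 + (28 + (-⅙ - 1*8)))² = (140 + (28 + (-⅙ - 8)))² = (140 + (28 - 49/6))² = (140 + 119/6)² = (959/6)² = 919681/36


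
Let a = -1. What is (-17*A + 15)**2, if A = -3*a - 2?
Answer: 4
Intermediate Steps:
A = 1 (A = -3*(-1) - 2 = 3 - 2 = 1)
(-17*A + 15)**2 = (-17*1 + 15)**2 = (-17 + 15)**2 = (-2)**2 = 4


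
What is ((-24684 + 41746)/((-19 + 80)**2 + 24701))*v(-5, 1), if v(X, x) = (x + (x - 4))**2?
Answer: 34124/14211 ≈ 2.4012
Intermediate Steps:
v(X, x) = (-4 + 2*x)**2 (v(X, x) = (x + (-4 + x))**2 = (-4 + 2*x)**2)
((-24684 + 41746)/((-19 + 80)**2 + 24701))*v(-5, 1) = ((-24684 + 41746)/((-19 + 80)**2 + 24701))*(4*(-2 + 1)**2) = (17062/(61**2 + 24701))*(4*(-1)**2) = (17062/(3721 + 24701))*(4*1) = (17062/28422)*4 = (17062*(1/28422))*4 = (8531/14211)*4 = 34124/14211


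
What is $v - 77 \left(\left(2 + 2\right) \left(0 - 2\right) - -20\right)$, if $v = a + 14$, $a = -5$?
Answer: $-915$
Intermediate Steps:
$v = 9$ ($v = -5 + 14 = 9$)
$v - 77 \left(\left(2 + 2\right) \left(0 - 2\right) - -20\right) = 9 - 77 \left(\left(2 + 2\right) \left(0 - 2\right) - -20\right) = 9 - 77 \left(4 \left(-2\right) + 20\right) = 9 - 77 \left(-8 + 20\right) = 9 - 924 = -915$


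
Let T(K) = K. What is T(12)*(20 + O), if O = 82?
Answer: 1224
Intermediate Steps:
T(12)*(20 + O) = 12*(20 + 82) = 12*102 = 1224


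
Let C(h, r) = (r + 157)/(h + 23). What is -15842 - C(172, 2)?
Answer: -1029783/65 ≈ -15843.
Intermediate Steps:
C(h, r) = (157 + r)/(23 + h)
-15842 - C(172, 2) = -15842 - (157 + 2)/(23 + 172) = -15842 - 159/195 = -15842 - 1*53/65 = -15842 - 53/65 = -1029783/65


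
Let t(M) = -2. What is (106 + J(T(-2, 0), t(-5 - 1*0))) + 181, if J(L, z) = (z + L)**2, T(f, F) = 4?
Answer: 291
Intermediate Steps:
J(L, z) = (L + z)**2
(106 + J(T(-2, 0), t(-5 - 1*0))) + 181 = (106 + (4 - 2)**2) + 181 = (106 + 2**2) + 181 = (106 + 4) + 181 = 110 + 181 = 291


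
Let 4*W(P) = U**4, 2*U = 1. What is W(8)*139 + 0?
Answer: 139/64 ≈ 2.1719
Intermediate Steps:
U = 1/2 (U = (1/2)*1 = 1/2 ≈ 0.50000)
W(P) = 1/64 (W(P) = (1/2)**4/4 = (1/4)*(1/16) = 1/64)
W(8)*139 + 0 = (1/64)*139 + 0 = 139/64 + 0 = 139/64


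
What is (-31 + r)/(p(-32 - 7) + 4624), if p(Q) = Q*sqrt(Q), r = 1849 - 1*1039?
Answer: 3602096/21440695 + 30381*I*sqrt(39)/21440695 ≈ 0.168 + 0.008849*I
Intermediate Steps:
r = 810 (r = 1849 - 1039 = 810)
p(Q) = Q**(3/2)
(-31 + r)/(p(-32 - 7) + 4624) = (-31 + 810)/((-32 - 7)**(3/2) + 4624) = 779/((-39)**(3/2) + 4624) = 779/(-39*I*sqrt(39) + 4624) = 779/(4624 - 39*I*sqrt(39))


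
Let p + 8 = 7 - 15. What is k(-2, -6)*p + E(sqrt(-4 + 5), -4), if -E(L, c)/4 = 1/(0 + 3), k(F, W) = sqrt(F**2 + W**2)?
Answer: -4/3 - 32*sqrt(10) ≈ -102.53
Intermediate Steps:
p = -16 (p = -8 + (7 - 15) = -8 - 8 = -16)
E(L, c) = -4/3 (E(L, c) = -4/(0 + 3) = -4/3)
k(-2, -6)*p + E(sqrt(-4 + 5), -4) = sqrt((-2)**2 + (-6)**2)*(-16) - 4/3 = sqrt(4 + 36)*(-16) - 4/3 = sqrt(40)*(-16) - 4/3 = (2*sqrt(10))*(-16) - 4/3 = -32*sqrt(10) - 4/3 = -4/3 - 32*sqrt(10)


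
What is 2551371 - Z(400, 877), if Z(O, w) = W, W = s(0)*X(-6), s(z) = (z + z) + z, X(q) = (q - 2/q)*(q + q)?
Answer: 2551371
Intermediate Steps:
X(q) = 2*q*(q - 2/q) (X(q) = (q - 2/q)*(2*q) = 2*q*(q - 2/q))
s(z) = 3*z (s(z) = 2*z + z = 3*z)
W = 0 (W = (3*0)*(-4 + 2*(-6)²) = 0*(-4 + 2*36) = 0*(-4 + 72) = 0*68 = 0)
Z(O, w) = 0
2551371 - Z(400, 877) = 2551371 - 1*0 = 2551371 + 0 = 2551371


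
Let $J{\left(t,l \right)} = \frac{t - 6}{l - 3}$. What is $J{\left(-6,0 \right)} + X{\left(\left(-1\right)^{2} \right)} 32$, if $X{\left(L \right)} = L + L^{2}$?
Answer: $68$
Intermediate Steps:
$J{\left(t,l \right)} = \frac{-6 + t}{-3 + l}$
$J{\left(-6,0 \right)} + X{\left(\left(-1\right)^{2} \right)} 32 = \frac{-6 - 6}{-3 + 0} + \left(-1\right)^{2} \left(1 + \left(-1\right)^{2}\right) 32 = \frac{1}{-3} \left(-12\right) + 1 \left(1 + 1\right) 32 = \left(- \frac{1}{3}\right) \left(-12\right) + 1 \cdot 2 \cdot 32 = 4 + 2 \cdot 32 = 4 + 64 = 68$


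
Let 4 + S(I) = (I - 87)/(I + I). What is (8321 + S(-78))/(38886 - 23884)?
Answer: 432539/780104 ≈ 0.55446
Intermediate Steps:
S(I) = -4 + (-87 + I)/(2*I) (S(I) = -4 + (I - 87)/(I + I) = -4 + (-87 + I)/((2*I)) = -4 + (-87 + I)*(1/(2*I)) = -4 + (-87 + I)/(2*I))
(8321 + S(-78))/(38886 - 23884) = (8321 + (½)*(-87 - 7*(-78))/(-78))/(38886 - 23884) = (8321 + (½)*(-1/78)*(-87 + 546))/15002 = (8321 + (½)*(-1/78)*459)*(1/15002) = (8321 - 153/52)*(1/15002) = (432539/52)*(1/15002) = 432539/780104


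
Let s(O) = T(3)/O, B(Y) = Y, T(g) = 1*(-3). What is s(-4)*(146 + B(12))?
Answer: 237/2 ≈ 118.50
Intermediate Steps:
T(g) = -3
s(O) = -3/O
s(-4)*(146 + B(12)) = (-3/(-4))*(146 + 12) = -3*(-1/4)*158 = (3/4)*158 = 237/2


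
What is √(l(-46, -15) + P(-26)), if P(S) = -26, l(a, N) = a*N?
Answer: 2*√166 ≈ 25.768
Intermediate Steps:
l(a, N) = N*a
√(l(-46, -15) + P(-26)) = √(-15*(-46) - 26) = √(690 - 26) = √664 = 2*√166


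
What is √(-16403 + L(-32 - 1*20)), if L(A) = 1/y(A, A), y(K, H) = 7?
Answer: 2*I*√200935/7 ≈ 128.07*I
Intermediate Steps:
L(A) = ⅐ (L(A) = 1/7 = ⅐)
√(-16403 + L(-32 - 1*20)) = √(-16403 + ⅐) = √(-114820/7) = 2*I*√200935/7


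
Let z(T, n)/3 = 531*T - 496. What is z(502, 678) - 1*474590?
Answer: 323608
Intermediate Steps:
z(T, n) = -1488 + 1593*T (z(T, n) = 3*(531*T - 496) = 3*(-496 + 531*T) = -1488 + 1593*T)
z(502, 678) - 1*474590 = (-1488 + 1593*502) - 1*474590 = (-1488 + 799686) - 474590 = 798198 - 474590 = 323608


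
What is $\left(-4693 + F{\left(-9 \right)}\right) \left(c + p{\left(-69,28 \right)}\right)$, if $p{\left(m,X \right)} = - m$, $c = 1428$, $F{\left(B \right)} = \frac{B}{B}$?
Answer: $-7023924$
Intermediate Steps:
$F{\left(B \right)} = 1$
$\left(-4693 + F{\left(-9 \right)}\right) \left(c + p{\left(-69,28 \right)}\right) = \left(-4693 + 1\right) \left(1428 - -69\right) = - 4692 \left(1428 + 69\right) = \left(-4692\right) 1497 = -7023924$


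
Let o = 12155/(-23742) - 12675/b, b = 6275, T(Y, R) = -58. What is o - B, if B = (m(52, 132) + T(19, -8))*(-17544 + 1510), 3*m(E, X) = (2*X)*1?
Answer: 2866499498741/5959242 ≈ 4.8102e+5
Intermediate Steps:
m(E, X) = 2*X/3 (m(E, X) = ((2*X)*1)/3 = (2*X)/3 = 2*X/3)
o = -15088099/5959242 (o = 12155/(-23742) - 12675/6275 = 12155*(-1/23742) - 12675*1/6275 = -12155/23742 - 507/251 = -15088099/5959242 ≈ -2.5319)
B = -481020 (B = ((2/3)*132 - 58)*(-17544 + 1510) = (88 - 58)*(-16034) = 30*(-16034) = -481020)
o - B = -15088099/5959242 - 1*(-481020) = -15088099/5959242 + 481020 = 2866499498741/5959242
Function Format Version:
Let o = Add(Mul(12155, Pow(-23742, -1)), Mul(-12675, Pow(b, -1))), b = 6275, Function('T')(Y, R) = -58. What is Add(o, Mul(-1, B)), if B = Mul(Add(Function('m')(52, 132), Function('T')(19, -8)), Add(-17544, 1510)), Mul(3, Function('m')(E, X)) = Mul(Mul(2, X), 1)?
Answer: Rational(2866499498741, 5959242) ≈ 4.8102e+5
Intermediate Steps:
Function('m')(E, X) = Mul(Rational(2, 3), X) (Function('m')(E, X) = Mul(Rational(1, 3), Mul(Mul(2, X), 1)) = Mul(Rational(1, 3), Mul(2, X)) = Mul(Rational(2, 3), X))
o = Rational(-15088099, 5959242) (o = Add(Mul(12155, Pow(-23742, -1)), Mul(-12675, Pow(6275, -1))) = Add(Mul(12155, Rational(-1, 23742)), Mul(-12675, Rational(1, 6275))) = Add(Rational(-12155, 23742), Rational(-507, 251)) = Rational(-15088099, 5959242) ≈ -2.5319)
B = -481020 (B = Mul(Add(Mul(Rational(2, 3), 132), -58), Add(-17544, 1510)) = Mul(Add(88, -58), -16034) = Mul(30, -16034) = -481020)
Add(o, Mul(-1, B)) = Add(Rational(-15088099, 5959242), Mul(-1, -481020)) = Add(Rational(-15088099, 5959242), 481020) = Rational(2866499498741, 5959242)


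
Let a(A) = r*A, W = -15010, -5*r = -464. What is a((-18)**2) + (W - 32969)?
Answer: -89559/5 ≈ -17912.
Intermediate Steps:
r = 464/5 (r = -1/5*(-464) = 464/5 ≈ 92.800)
a(A) = 464*A/5
a((-18)**2) + (W - 32969) = (464/5)*(-18)**2 + (-15010 - 32969) = (464/5)*324 - 47979 = 150336/5 - 47979 = -89559/5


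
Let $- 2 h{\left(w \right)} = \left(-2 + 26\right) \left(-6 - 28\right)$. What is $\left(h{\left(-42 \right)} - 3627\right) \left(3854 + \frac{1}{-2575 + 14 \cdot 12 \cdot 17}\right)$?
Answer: $- \frac{3486096525}{281} \approx -1.2406 \cdot 10^{7}$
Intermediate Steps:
$h{\left(w \right)} = 408$ ($h{\left(w \right)} = - \frac{\left(-2 + 26\right) \left(-6 - 28\right)}{2} = - \frac{24 \left(-34\right)}{2} = \left(- \frac{1}{2}\right) \left(-816\right) = 408$)
$\left(h{\left(-42 \right)} - 3627\right) \left(3854 + \frac{1}{-2575 + 14 \cdot 12 \cdot 17}\right) = \left(408 - 3627\right) \left(3854 + \frac{1}{-2575 + 14 \cdot 12 \cdot 17}\right) = - 3219 \left(3854 + \frac{1}{-2575 + 168 \cdot 17}\right) = - 3219 \left(3854 + \frac{1}{-2575 + 2856}\right) = - 3219 \left(3854 + \frac{1}{281}\right) = \left(-3219\right) \frac{1082975}{281} = - \frac{3486096525}{281}$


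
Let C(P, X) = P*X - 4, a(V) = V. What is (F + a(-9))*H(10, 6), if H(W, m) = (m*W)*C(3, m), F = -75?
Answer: -70560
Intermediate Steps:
C(P, X) = -4 + P*X
H(W, m) = W*m*(-4 + 3*m) (H(W, m) = (m*W)*(-4 + 3*m) = (W*m)*(-4 + 3*m) = W*m*(-4 + 3*m))
(F + a(-9))*H(10, 6) = (-75 - 9)*(10*6*(-4 + 3*6)) = -840*6*(-4 + 18) = -840*6*14 = -84*840 = -70560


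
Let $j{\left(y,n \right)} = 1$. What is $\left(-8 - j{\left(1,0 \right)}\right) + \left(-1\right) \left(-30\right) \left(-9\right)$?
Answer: $-279$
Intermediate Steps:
$\left(-8 - j{\left(1,0 \right)}\right) + \left(-1\right) \left(-30\right) \left(-9\right) = \left(-8 - 1\right) + \left(-1\right) \left(-30\right) \left(-9\right) = \left(-8 - 1\right) + 30 \left(-9\right) = -9 - 270 = -279$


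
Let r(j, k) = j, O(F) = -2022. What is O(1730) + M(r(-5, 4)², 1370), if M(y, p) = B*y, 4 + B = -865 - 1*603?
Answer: -38822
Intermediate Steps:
B = -1472 (B = -4 + (-865 - 1*603) = -4 + (-865 - 603) = -4 - 1468 = -1472)
M(y, p) = -1472*y
O(1730) + M(r(-5, 4)², 1370) = -2022 - 1472*(-5)² = -2022 - 1472*25 = -2022 - 36800 = -38822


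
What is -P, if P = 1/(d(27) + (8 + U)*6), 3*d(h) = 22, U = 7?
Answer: -3/292 ≈ -0.010274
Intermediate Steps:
d(h) = 22/3 (d(h) = (⅓)*22 = 22/3)
P = 3/292 (P = 1/(22/3 + (8 + 7)*6) = 1/(22/3 + 15*6) = 1/(22/3 + 90) = 1/(292/3) = 3/292 ≈ 0.010274)
-P = -1*3/292 = -3/292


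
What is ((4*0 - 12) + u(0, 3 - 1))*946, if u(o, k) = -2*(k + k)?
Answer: -18920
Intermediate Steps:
u(o, k) = -4*k
((4*0 - 12) + u(0, 3 - 1))*946 = ((4*0 - 12) - 4*(3 - 1))*946 = ((0 - 12) - 4*2)*946 = (-12 - 8)*946 = -20*946 = -18920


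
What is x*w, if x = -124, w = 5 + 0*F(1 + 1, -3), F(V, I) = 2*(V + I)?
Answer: -620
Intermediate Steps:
F(V, I) = 2*I + 2*V (F(V, I) = 2*(I + V) = 2*I + 2*V)
w = 5 (w = 5 + 0*(2*(-3) + 2*(1 + 1)) = 5 + 0*(-6 + 2*2) = 5 + 0*(-6 + 4) = 5 + 0*(-2) = 5 + 0 = 5)
x*w = -124*5 = -620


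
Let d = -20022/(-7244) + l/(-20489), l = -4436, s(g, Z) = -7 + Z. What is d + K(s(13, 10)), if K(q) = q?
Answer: 443816045/74211158 ≈ 5.9804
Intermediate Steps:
d = 221182571/74211158 (d = -20022/(-7244) - 4436/(-20489) = -20022*(-1/7244) - 4436*(-1/20489) = 10011/3622 + 4436/20489 = 221182571/74211158 ≈ 2.9804)
d + K(s(13, 10)) = 221182571/74211158 + (-7 + 10) = 221182571/74211158 + 3 = 443816045/74211158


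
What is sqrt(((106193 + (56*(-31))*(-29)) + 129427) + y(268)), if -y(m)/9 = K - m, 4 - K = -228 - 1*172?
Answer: 2*sqrt(71185) ≈ 533.61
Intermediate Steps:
K = 404 (K = 4 - (-228 - 1*172) = 4 - (-228 - 172) = 4 - 1*(-400) = 4 + 400 = 404)
y(m) = -3636 + 9*m (y(m) = -9*(404 - m) = -3636 + 9*m)
sqrt(((106193 + (56*(-31))*(-29)) + 129427) + y(268)) = sqrt(((106193 + (56*(-31))*(-29)) + 129427) + (-3636 + 9*268)) = sqrt(((106193 - 1736*(-29)) + 129427) + (-3636 + 2412)) = sqrt(((106193 + 50344) + 129427) - 1224) = sqrt((156537 + 129427) - 1224) = sqrt(285964 - 1224) = sqrt(284740) = 2*sqrt(71185)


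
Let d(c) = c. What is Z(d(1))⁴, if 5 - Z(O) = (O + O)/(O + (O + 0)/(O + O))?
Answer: 14641/81 ≈ 180.75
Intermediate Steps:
Z(O) = 5 - 2*O/(½ + O) (Z(O) = 5 - (O + O)/(O + (O + 0)/(O + O)) = 5 - 2*O/(O + O/((2*O))) = 5 - 2*O/(O + O*(1/(2*O))) = 5 - 2*O/(O + ½) = 5 - 2*O/(½ + O))
Z(d(1))⁴ = ((5 + 6*1)/(1 + 2*1))⁴ = ((5 + 6)/(1 + 2))⁴ = (11/3)⁴ = 14641/81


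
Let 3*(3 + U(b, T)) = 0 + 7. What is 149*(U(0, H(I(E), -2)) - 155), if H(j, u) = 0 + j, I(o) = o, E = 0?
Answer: -69583/3 ≈ -23194.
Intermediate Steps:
H(j, u) = j
U(b, T) = -⅔ (U(b, T) = -3 + (0 + 7)/3 = -3 + (⅓)*7 = -3 + 7/3 = -⅔)
149*(U(0, H(I(E), -2)) - 155) = 149*(-⅔ - 155) = 149*(-467/3) = -69583/3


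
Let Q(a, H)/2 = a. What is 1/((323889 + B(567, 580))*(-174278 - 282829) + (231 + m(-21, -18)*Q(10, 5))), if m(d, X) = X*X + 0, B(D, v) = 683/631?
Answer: -631/93421075246053 ≈ -6.7544e-12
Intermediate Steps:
B(D, v) = 683/631 (B(D, v) = 683*(1/631) = 683/631)
m(d, X) = X**2 (m(d, X) = X**2 + 0 = X**2)
Q(a, H) = 2*a
1/((323889 + B(567, 580))*(-174278 - 282829) + (231 + m(-21, -18)*Q(10, 5))) = 1/((323889 + 683/631)*(-174278 - 282829) + (231 + (-18)**2*(2*10))) = 1/((204374642/631)*(-457107) + (231 + 324*20)) = 1/(-93421079480694/631 + (231 + 6480)) = 1/(-93421079480694/631 + 6711) = 1/(-93421075246053/631) = -631/93421075246053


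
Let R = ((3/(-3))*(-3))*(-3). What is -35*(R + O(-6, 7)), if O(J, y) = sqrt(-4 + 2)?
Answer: 315 - 35*I*sqrt(2) ≈ 315.0 - 49.497*I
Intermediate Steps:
O(J, y) = I*sqrt(2) (O(J, y) = sqrt(-2) = I*sqrt(2))
R = -9 (R = ((3*(-1/3))*(-3))*(-3) = -1*(-3)*(-3) = 3*(-3) = -9)
-35*(R + O(-6, 7)) = -35*(-9 + I*sqrt(2)) = 315 - 35*I*sqrt(2)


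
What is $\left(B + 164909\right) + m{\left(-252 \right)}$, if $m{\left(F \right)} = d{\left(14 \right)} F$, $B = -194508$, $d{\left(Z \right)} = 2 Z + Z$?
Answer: $-40183$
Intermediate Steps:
$d{\left(Z \right)} = 3 Z$
$m{\left(F \right)} = 42 F$ ($m{\left(F \right)} = 3 \cdot 14 F = 42 F$)
$\left(B + 164909\right) + m{\left(-252 \right)} = \left(-194508 + 164909\right) + 42 \left(-252\right) = -29599 - 10584 = -40183$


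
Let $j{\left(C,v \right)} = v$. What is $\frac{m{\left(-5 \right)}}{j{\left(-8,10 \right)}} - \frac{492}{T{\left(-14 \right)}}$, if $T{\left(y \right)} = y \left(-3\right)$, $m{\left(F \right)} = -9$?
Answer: $- \frac{883}{70} \approx -12.614$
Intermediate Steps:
$T{\left(y \right)} = - 3 y$
$\frac{m{\left(-5 \right)}}{j{\left(-8,10 \right)}} - \frac{492}{T{\left(-14 \right)}} = - \frac{9}{10} - \frac{492}{\left(-3\right) \left(-14\right)} = \left(-9\right) \frac{1}{10} - \frac{492}{42} = - \frac{9}{10} - \frac{82}{7} = - \frac{883}{70}$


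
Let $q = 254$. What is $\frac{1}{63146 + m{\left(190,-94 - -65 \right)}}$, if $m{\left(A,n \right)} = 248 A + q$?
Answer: $\frac{1}{110520} \approx 9.0481 \cdot 10^{-6}$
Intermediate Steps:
$m{\left(A,n \right)} = 254 + 248 A$ ($m{\left(A,n \right)} = 248 A + 254 = 254 + 248 A$)
$\frac{1}{63146 + m{\left(190,-94 - -65 \right)}} = \frac{1}{63146 + \left(254 + 248 \cdot 190\right)} = \frac{1}{63146 + \left(254 + 47120\right)} = \frac{1}{63146 + 47374} = \frac{1}{110520}$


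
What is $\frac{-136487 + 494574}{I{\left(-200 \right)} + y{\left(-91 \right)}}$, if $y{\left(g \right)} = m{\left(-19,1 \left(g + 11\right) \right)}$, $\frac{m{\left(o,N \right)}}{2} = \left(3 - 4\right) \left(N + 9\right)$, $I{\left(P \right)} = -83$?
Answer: $\frac{358087}{59} \approx 6069.3$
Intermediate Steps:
$m{\left(o,N \right)} = -18 - 2 N$ ($m{\left(o,N \right)} = 2 \left(3 - 4\right) \left(N + 9\right) = 2 \left(- (9 + N)\right) = 2 \left(-9 - N\right) = -18 - 2 N$)
$y{\left(g \right)} = -40 - 2 g$ ($y{\left(g \right)} = -18 - 2 \cdot 1 \left(g + 11\right) = -18 - 2 \cdot 1 \left(11 + g\right) = -18 - 2 \left(11 + g\right) = -18 - \left(22 + 2 g\right) = -40 - 2 g$)
$\frac{-136487 + 494574}{I{\left(-200 \right)} + y{\left(-91 \right)}} = \frac{-136487 + 494574}{-83 - -142} = \frac{358087}{-83 + \left(-40 + 182\right)} = \frac{358087}{-83 + 142} = \frac{358087}{59}$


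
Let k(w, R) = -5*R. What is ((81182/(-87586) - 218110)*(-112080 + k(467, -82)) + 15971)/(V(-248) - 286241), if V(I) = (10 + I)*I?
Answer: -1066642591869073/9950514081 ≈ -1.0719e+5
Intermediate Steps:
V(I) = I*(10 + I)
((81182/(-87586) - 218110)*(-112080 + k(467, -82)) + 15971)/(V(-248) - 286241) = ((81182/(-87586) - 218110)*(-112080 - 5*(-82)) + 15971)/(-248*(10 - 248) - 286241) = ((81182*(-1/87586) - 218110)*(-112080 + 410) + 15971)/(-248*(-238) - 286241) = ((-40591/43793 - 218110)*(-111670) + 15971)/(59024 - 286241) = (-9551731821/43793*(-111670) + 15971)/(-227217) = (1066641892451070/43793 + 15971)*(-1/227217) = (1066642591869073/43793)*(-1/227217) = -1066642591869073/9950514081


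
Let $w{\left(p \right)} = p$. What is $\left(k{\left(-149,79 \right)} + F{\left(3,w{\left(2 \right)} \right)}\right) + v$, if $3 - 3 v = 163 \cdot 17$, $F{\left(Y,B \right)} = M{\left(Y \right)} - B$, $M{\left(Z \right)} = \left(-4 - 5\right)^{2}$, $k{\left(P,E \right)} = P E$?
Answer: $- \frac{37844}{3} \approx -12615.0$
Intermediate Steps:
$k{\left(P,E \right)} = E P$
$M{\left(Z \right)} = 81$ ($M{\left(Z \right)} = \left(-9\right)^{2} = 81$)
$F{\left(Y,B \right)} = 81 - B$
$v = - \frac{2768}{3}$ ($v = 1 - \frac{163 \cdot 17}{3} = 1 - \frac{2771}{3} = - \frac{2768}{3} \approx -922.67$)
$\left(k{\left(-149,79 \right)} + F{\left(3,w{\left(2 \right)} \right)}\right) + v = \left(79 \left(-149\right) + \left(81 - 2\right)\right) - \frac{2768}{3} = \left(-11771 + \left(81 - 2\right)\right) - \frac{2768}{3} = \left(-11771 + 79\right) - \frac{2768}{3} = -11692 - \frac{2768}{3} = - \frac{37844}{3}$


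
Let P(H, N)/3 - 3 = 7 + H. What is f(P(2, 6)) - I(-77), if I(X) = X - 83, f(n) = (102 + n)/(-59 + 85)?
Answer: 2149/13 ≈ 165.31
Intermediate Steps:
P(H, N) = 30 + 3*H (P(H, N) = 9 + 3*(7 + H) = 9 + (21 + 3*H) = 30 + 3*H)
f(n) = 51/13 + n/26 (f(n) = (102 + n)/26 = (102 + n)*(1/26) = 51/13 + n/26)
I(X) = -83 + X
f(P(2, 6)) - I(-77) = (51/13 + (30 + 3*2)/26) - (-83 - 77) = (51/13 + (30 + 6)/26) - 1*(-160) = (51/13 + (1/26)*36) + 160 = (51/13 + 18/13) + 160 = 69/13 + 160 = 2149/13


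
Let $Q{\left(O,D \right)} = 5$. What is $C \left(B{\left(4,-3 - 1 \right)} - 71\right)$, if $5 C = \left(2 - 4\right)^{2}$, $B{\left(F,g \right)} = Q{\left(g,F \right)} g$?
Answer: $- \frac{364}{5} \approx -72.8$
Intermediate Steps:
$B{\left(F,g \right)} = 5 g$
$C = \frac{4}{5}$ ($C = \frac{\left(2 - 4\right)^{2}}{5} = \frac{\left(-2\right)^{2}}{5} = \frac{1}{5} \cdot 4 = \frac{4}{5} \approx 0.8$)
$C \left(B{\left(4,-3 - 1 \right)} - 71\right) = \frac{4 \left(5 \left(-3 - 1\right) - 71\right)}{5} = \frac{4 \left(5 \left(-4\right) - 71\right)}{5} = \frac{4 \left(-20 - 71\right)}{5} = \frac{4}{5} \left(-91\right) = - \frac{364}{5}$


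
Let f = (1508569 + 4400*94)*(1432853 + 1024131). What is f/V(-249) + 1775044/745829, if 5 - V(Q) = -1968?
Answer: 3522355320031189196/1471520617 ≈ 2.3937e+9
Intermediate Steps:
V(Q) = 1973 (V(Q) = 5 - 1*(-1968) = 5 + 1968 = 1973)
f = 4722738478296 (f = (1508569 + 413600)*2456984 = 1922169*2456984 = 4722738478296)
f/V(-249) + 1775044/745829 = 4722738478296/1973 + 1775044/745829 = 3522355320031189196/1471520617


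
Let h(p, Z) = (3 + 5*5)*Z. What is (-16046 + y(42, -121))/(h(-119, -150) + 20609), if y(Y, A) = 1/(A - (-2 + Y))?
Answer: -2583407/2641849 ≈ -0.97788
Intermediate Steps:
y(Y, A) = 1/(2 + A - Y) (y(Y, A) = 1/(A + (2 - Y)) = 1/(2 + A - Y))
h(p, Z) = 28*Z (h(p, Z) = (3 + 25)*Z = 28*Z)
(-16046 + y(42, -121))/(h(-119, -150) + 20609) = (-16046 + 1/(2 - 121 - 1*42))/(28*(-150) + 20609) = (-16046 + 1/(2 - 121 - 42))/(-4200 + 20609) = (-16046 + 1/(-161))/16409 = (-16046 - 1/161)*(1/16409) = -2583407/161*1/16409 = -2583407/2641849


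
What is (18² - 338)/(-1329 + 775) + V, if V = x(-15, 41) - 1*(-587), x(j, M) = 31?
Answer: 171193/277 ≈ 618.03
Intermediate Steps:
V = 618 (V = 31 - 1*(-587) = 31 + 587 = 618)
(18² - 338)/(-1329 + 775) + V = (18² - 338)/(-1329 + 775) + 618 = (324 - 338)/(-554) + 618 = -14*(-1/554) + 618 = 7/277 + 618 = 171193/277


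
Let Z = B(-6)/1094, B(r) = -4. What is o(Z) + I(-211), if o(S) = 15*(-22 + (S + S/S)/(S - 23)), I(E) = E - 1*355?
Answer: -11282543/12583 ≈ -896.65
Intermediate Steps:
I(E) = -355 + E (I(E) = E - 355 = -355 + E)
Z = -2/547 (Z = -4/1094 = -4*1/1094 = -2/547 ≈ -0.0036563)
o(S) = -330 + 15*(1 + S)/(-23 + S) (o(S) = 15*(-22 + (S + 1)/(-23 + S)) = 15*(-22 + (1 + S)/(-23 + S)) = -330 + 15*(1 + S)/(-23 + S))
o(Z) + I(-211) = 45*(169 - 7*(-2/547))/(-23 - 2/547) + (-355 - 211) = 45*(169 + 14/547)/(-12583/547) - 566 = 45*(-547/12583)*(92457/547) - 566 = -4160565/12583 - 566 = -11282543/12583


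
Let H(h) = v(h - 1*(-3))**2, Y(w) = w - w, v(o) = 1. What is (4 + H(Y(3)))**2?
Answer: 25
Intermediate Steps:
Y(w) = 0
H(h) = 1 (H(h) = 1**2 = 1)
(4 + H(Y(3)))**2 = (4 + 1)**2 = 5**2 = 25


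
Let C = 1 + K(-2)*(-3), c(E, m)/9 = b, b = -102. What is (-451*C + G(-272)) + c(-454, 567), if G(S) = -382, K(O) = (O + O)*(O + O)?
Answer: 19897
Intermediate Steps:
K(O) = 4*O² (K(O) = (2*O)*(2*O) = 4*O²)
c(E, m) = -918 (c(E, m) = 9*(-102) = -918)
C = -47 (C = 1 + (4*(-2)²)*(-3) = 1 + (4*4)*(-3) = 1 + 16*(-3) = 1 - 48 = -47)
(-451*C + G(-272)) + c(-454, 567) = (-451*(-47) - 382) - 918 = (21197 - 382) - 918 = 20815 - 918 = 19897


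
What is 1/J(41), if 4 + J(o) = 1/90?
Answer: -90/359 ≈ -0.25070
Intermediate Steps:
J(o) = -359/90 (J(o) = -4 + 1/90 = -359/90)
1/J(41) = 1/(-359/90) = -90/359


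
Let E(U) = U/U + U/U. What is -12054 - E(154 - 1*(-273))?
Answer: -12056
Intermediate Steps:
E(U) = 2 (E(U) = 1 + 1 = 2)
-12054 - E(154 - 1*(-273)) = -12054 - 1*2 = -12054 - 2 = -12056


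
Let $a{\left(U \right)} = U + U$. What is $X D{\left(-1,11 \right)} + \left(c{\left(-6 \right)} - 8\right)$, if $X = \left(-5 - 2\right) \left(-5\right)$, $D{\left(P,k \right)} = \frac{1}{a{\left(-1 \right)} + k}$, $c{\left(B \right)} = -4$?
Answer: $- \frac{73}{9} \approx -8.1111$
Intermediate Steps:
$a{\left(U \right)} = 2 U$
$D{\left(P,k \right)} = \frac{1}{-2 + k}$ ($D{\left(P,k \right)} = \frac{1}{2 \left(-1\right) + k} = \frac{1}{-2 + k}$)
$X = 35$ ($X = \left(-5 - 2\right) \left(-5\right) = \left(-7\right) \left(-5\right) = 35$)
$X D{\left(-1,11 \right)} + \left(c{\left(-6 \right)} - 8\right) = \frac{35}{-2 + 11} - 12 = \frac{35}{9} - 12 = - \frac{73}{9}$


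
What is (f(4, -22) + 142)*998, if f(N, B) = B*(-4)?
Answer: 229540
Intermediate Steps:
f(N, B) = -4*B
(f(4, -22) + 142)*998 = (-4*(-22) + 142)*998 = (88 + 142)*998 = 230*998 = 229540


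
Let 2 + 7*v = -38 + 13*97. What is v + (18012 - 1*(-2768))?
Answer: 146681/7 ≈ 20954.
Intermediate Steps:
v = 1221/7 (v = -2/7 + (-38 + 13*97)/7 = -2/7 + (-38 + 1261)/7 = -2/7 + (⅐)*1223 = -2/7 + 1223/7 = 1221/7 ≈ 174.43)
v + (18012 - 1*(-2768)) = 1221/7 + (18012 - 1*(-2768)) = 1221/7 + (18012 + 2768) = 1221/7 + 20780 = 146681/7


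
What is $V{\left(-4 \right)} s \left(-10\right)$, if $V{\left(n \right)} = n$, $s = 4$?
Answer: $160$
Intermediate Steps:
$V{\left(-4 \right)} s \left(-10\right) = \left(-4\right) 4 \left(-10\right) = \left(-16\right) \left(-10\right) = 160$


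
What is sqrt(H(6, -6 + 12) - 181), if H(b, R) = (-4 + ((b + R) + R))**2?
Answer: sqrt(15) ≈ 3.8730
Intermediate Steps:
H(b, R) = (-4 + b + 2*R)**2 (H(b, R) = (-4 + ((R + b) + R))**2 = (-4 + (b + 2*R))**2 = (-4 + b + 2*R)**2)
sqrt(H(6, -6 + 12) - 181) = sqrt((-4 + 6 + 2*(-6 + 12))**2 - 181) = sqrt((-4 + 6 + 2*6)**2 - 181) = sqrt((-4 + 6 + 12)**2 - 181) = sqrt(14**2 - 181) = sqrt(196 - 181) = sqrt(15)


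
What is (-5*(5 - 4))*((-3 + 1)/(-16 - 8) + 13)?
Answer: -785/12 ≈ -65.417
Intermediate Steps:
(-5*(5 - 4))*((-3 + 1)/(-16 - 8) + 13) = (-5*1)*(-2/(-24) + 13) = -5*(-2*(-1/24) + 13) = -5*(1/12 + 13) = -5*157/12 = -785/12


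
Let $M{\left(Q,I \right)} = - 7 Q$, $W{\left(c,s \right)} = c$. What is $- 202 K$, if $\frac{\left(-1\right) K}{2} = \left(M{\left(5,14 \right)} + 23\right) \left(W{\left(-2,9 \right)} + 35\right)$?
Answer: $-159984$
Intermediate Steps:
$K = 792$ ($K = - 2 \left(\left(-7\right) 5 + 23\right) \left(-2 + 35\right) = - 2 \left(-35 + 23\right) 33 = - 2 \left(\left(-12\right) 33\right) = \left(-2\right) \left(-396\right) = 792$)
$- 202 K = \left(-202\right) 792 = -159984$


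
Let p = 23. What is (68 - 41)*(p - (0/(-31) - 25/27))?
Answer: 646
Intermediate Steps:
(68 - 41)*(p - (0/(-31) - 25/27)) = (68 - 41)*(23 - (0/(-31) - 25/27)) = 27*(23 - (0*(-1/31) - 25*1/27)) = 27*(23 - (0 - 25/27)) = 27*(23 - 1*(-25/27)) = 27*(23 + 25/27) = 27*(646/27) = 646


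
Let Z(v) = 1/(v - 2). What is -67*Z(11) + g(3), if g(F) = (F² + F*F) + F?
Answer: 122/9 ≈ 13.556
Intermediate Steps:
Z(v) = 1/(-2 + v)
g(F) = F + 2*F² (g(F) = (F² + F²) + F = 2*F² + F = F + 2*F²)
-67*Z(11) + g(3) = -67/(-2 + 11) + 3*(1 + 2*3) = -67/9 + 3*(1 + 6) = -67*⅑ + 3*7 = -67/9 + 21 = 122/9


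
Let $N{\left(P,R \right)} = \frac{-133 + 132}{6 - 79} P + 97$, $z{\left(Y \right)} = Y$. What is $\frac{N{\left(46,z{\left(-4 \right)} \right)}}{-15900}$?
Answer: $- \frac{7127}{1160700} \approx -0.0061403$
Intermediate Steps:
$N{\left(P,R \right)} = 97 + \frac{P}{73}$ ($N{\left(P,R \right)} = - \frac{1}{-73} P + 97 = \left(-1\right) \left(- \frac{1}{73}\right) P + 97 = \frac{P}{73} + 97 = 97 + \frac{P}{73}$)
$\frac{N{\left(46,z{\left(-4 \right)} \right)}}{-15900} = \frac{97 + \frac{1}{73} \cdot 46}{-15900} = \left(97 + \frac{46}{73}\right) \left(- \frac{1}{15900}\right) = \frac{7127}{73} \left(- \frac{1}{15900}\right) = - \frac{7127}{1160700}$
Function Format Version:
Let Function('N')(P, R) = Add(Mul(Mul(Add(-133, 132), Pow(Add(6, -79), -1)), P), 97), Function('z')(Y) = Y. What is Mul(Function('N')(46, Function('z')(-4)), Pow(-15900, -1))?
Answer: Rational(-7127, 1160700) ≈ -0.0061403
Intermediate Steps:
Function('N')(P, R) = Add(97, Mul(Rational(1, 73), P)) (Function('N')(P, R) = Add(Mul(Mul(-1, Pow(-73, -1)), P), 97) = Add(Mul(Mul(-1, Rational(-1, 73)), P), 97) = Add(Mul(Rational(1, 73), P), 97) = Add(97, Mul(Rational(1, 73), P)))
Mul(Function('N')(46, Function('z')(-4)), Pow(-15900, -1)) = Mul(Add(97, Mul(Rational(1, 73), 46)), Pow(-15900, -1)) = Mul(Add(97, Rational(46, 73)), Rational(-1, 15900)) = Mul(Rational(7127, 73), Rational(-1, 15900)) = Rational(-7127, 1160700)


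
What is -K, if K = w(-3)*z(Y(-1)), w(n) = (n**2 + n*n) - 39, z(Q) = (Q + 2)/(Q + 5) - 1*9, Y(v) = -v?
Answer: -357/2 ≈ -178.50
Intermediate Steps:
z(Q) = -9 + (2 + Q)/(5 + Q) (z(Q) = (2 + Q)/(5 + Q) - 9 = -9 + (2 + Q)/(5 + Q))
w(n) = -39 + 2*n**2 (w(n) = (n**2 + n**2) - 39 = 2*n**2 - 39 = -39 + 2*n**2)
K = 357/2 (K = (-39 + 2*(-3)**2)*((-43 - (-8)*(-1))/(5 - 1*(-1))) = (-39 + 2*9)*((-43 - 8*1)/(5 + 1)) = (-39 + 18)*((-43 - 8)/6) = -7*(-51)/2 = -21*(-17/2) = 357/2 ≈ 178.50)
-K = -1*357/2 = -357/2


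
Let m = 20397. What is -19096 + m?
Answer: 1301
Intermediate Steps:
-19096 + m = -19096 + 20397 = 1301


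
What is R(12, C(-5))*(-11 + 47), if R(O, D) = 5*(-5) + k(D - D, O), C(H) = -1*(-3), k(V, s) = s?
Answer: -468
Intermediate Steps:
C(H) = 3
R(O, D) = -25 + O (R(O, D) = 5*(-5) + O = -25 + O)
R(12, C(-5))*(-11 + 47) = (-25 + 12)*(-11 + 47) = -13*36 = -468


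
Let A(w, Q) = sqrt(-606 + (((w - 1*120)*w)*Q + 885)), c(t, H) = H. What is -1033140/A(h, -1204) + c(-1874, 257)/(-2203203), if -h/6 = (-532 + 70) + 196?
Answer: -257/2203203 + 68876*I*sqrt(315139745)/63027949 ≈ -0.00011665 + 19.399*I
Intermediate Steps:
h = 1596 (h = -6*((-532 + 70) + 196) = -6*(-462 + 196) = -6*(-266) = 1596)
A(w, Q) = sqrt(279 + Q*w*(-120 + w)) (A(w, Q) = sqrt(-606 + (((w - 120)*w)*Q + 885)) = sqrt(-606 + (((-120 + w)*w)*Q + 885)) = sqrt(-606 + ((w*(-120 + w))*Q + 885)) = sqrt(-606 + (Q*w*(-120 + w) + 885)) = sqrt(-606 + (885 + Q*w*(-120 + w))) = sqrt(279 + Q*w*(-120 + w)))
-1033140/A(h, -1204) + c(-1874, 257)/(-2203203) = -1033140/sqrt(279 - 1204*1596**2 - 120*(-1204)*1596) + 257/(-2203203) = -1033140/sqrt(279 - 1204*2547216 + 230590080) + 257*(-1/2203203) = -1033140/sqrt(279 - 3066848064 + 230590080) - 257/2203203 = -1033140*(-I*sqrt(315139745)/945419235) - 257/2203203 = -(-68876)*I*sqrt(315139745)/63027949 - 257/2203203 = 68876*I*sqrt(315139745)/63027949 - 257/2203203 = -257/2203203 + 68876*I*sqrt(315139745)/63027949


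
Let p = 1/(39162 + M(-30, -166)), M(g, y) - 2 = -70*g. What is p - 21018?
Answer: -867286751/41264 ≈ -21018.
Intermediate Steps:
M(g, y) = 2 - 70*g
p = 1/41264 (p = 1/(39162 + (2 - 70*(-30))) = 1/(39162 + (2 + 2100)) = 1/(39162 + 2102) = 1/41264 ≈ 2.4234e-5)
p - 21018 = 1/41264 - 21018 = -867286751/41264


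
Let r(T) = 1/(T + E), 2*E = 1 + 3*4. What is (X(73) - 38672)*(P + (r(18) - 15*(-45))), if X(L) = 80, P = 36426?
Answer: -70158364992/49 ≈ -1.4318e+9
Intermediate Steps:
E = 13/2 (E = (1 + 3*4)/2 = (1 + 12)/2 = (1/2)*13 = 13/2 ≈ 6.5000)
r(T) = 1/(13/2 + T) (r(T) = 1/(T + 13/2) = 1/(13/2 + T))
(X(73) - 38672)*(P + (r(18) - 15*(-45))) = (80 - 38672)*(36426 + (2/(13 + 2*18) - 15*(-45))) = -38592*(36426 + (2/(13 + 36) - 1*(-675))) = -38592*(36426 + (2/49 + 675)) = -38592*(36426 + 33077/49) = -38592*1817951/49 = -70158364992/49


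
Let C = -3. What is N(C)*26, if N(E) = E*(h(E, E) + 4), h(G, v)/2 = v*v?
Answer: -1716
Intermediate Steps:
h(G, v) = 2*v² (h(G, v) = 2*(v*v) = 2*v²)
N(E) = E*(4 + 2*E²) (N(E) = E*(2*E² + 4) = E*(4 + 2*E²))
N(C)*26 = (2*(-3)*(2 + (-3)²))*26 = (2*(-3)*(2 + 9))*26 = (2*(-3)*11)*26 = -66*26 = -1716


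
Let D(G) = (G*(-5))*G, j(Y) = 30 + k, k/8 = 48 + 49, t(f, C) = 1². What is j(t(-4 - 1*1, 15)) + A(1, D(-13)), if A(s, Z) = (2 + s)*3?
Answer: 815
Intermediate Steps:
t(f, C) = 1
k = 776 (k = 8*(48 + 49) = 8*97 = 776)
j(Y) = 806 (j(Y) = 30 + 776 = 806)
D(G) = -5*G² (D(G) = (-5*G)*G = -5*G²)
A(s, Z) = 6 + 3*s
j(t(-4 - 1*1, 15)) + A(1, D(-13)) = 806 + (6 + 3*1) = 806 + (6 + 3) = 806 + 9 = 815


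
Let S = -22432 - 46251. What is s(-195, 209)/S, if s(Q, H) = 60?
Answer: -60/68683 ≈ -0.00087358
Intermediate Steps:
S = -68683
s(-195, 209)/S = 60/(-68683) = 60*(-1/68683) = -60/68683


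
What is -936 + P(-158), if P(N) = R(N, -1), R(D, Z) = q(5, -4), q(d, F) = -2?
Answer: -938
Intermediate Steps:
R(D, Z) = -2
P(N) = -2
-936 + P(-158) = -936 - 2 = -938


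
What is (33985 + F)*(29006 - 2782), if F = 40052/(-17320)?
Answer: 1929365725144/2165 ≈ 8.9116e+8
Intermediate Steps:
F = -10013/4330 (F = 40052*(-1/17320) = -10013/4330 ≈ -2.3125)
(33985 + F)*(29006 - 2782) = (33985 - 10013/4330)*(29006 - 2782) = (147145037/4330)*26224 = 1929365725144/2165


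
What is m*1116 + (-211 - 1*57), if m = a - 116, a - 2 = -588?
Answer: -783700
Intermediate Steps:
a = -586 (a = 2 - 588 = -586)
m = -702 (m = -586 - 116 = -702)
m*1116 + (-211 - 1*57) = -702*1116 + (-211 - 1*57) = -783432 + (-211 - 57) = -783432 - 268 = -783700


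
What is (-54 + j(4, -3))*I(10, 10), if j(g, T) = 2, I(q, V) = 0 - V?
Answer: 520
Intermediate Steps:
I(q, V) = -V
(-54 + j(4, -3))*I(10, 10) = (-54 + 2)*(-1*10) = -52*(-10) = 520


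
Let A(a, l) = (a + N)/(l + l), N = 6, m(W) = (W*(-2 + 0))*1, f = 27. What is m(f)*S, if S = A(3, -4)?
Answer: 243/4 ≈ 60.750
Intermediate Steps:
m(W) = -2*W (m(W) = (W*(-2))*1 = -2*W*1 = -2*W)
A(a, l) = (6 + a)/(2*l) (A(a, l) = (a + 6)/(l + l) = (6 + a)/((2*l)) = (6 + a)*(1/(2*l)) = (6 + a)/(2*l))
S = -9/8 (S = (½)*(6 + 3)/(-4) = (½)*(-¼)*9 = -9/8 ≈ -1.1250)
m(f)*S = -2*27*(-9/8) = -54*(-9/8) = 243/4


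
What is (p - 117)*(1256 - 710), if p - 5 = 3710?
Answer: 1964508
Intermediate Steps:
p = 3715 (p = 5 + 3710 = 3715)
(p - 117)*(1256 - 710) = (3715 - 117)*(1256 - 710) = 3598*546 = 1964508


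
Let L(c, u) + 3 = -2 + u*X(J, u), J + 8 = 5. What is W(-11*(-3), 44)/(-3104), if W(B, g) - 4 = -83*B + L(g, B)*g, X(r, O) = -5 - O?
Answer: 58131/3104 ≈ 18.728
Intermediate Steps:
J = -3 (J = -8 + 5 = -3)
L(c, u) = -5 + u*(-5 - u) (L(c, u) = -3 + (-2 + u*(-5 - u)) = -5 + u*(-5 - u))
W(B, g) = 4 - 83*B + g*(-5 - B*(5 + B)) (W(B, g) = 4 + (-83*B + (-5 - B*(5 + B))*g) = 4 + (-83*B + g*(-5 - B*(5 + B))) = 4 - 83*B + g*(-5 - B*(5 + B)))
W(-11*(-3), 44)/(-3104) = (4 - (-913)*(-3) - 1*44*(5 + (-11*(-3))*(5 - 11*(-3))))/(-3104) = (4 - 83*33 - 1*44*(5 + 33*(5 + 33)))*(-1/3104) = (4 - 2739 - 1*44*(5 + 33*38))*(-1/3104) = (4 - 2739 - 1*44*(5 + 1254))*(-1/3104) = (4 - 2739 - 1*44*1259)*(-1/3104) = (4 - 2739 - 55396)*(-1/3104) = -58131*(-1/3104) = 58131/3104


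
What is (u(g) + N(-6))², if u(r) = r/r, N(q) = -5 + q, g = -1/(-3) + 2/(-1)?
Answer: 100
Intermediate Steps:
g = -5/3 (g = -1*(-⅓) + 2*(-1) = ⅓ - 2 = -5/3 ≈ -1.6667)
u(r) = 1
(u(g) + N(-6))² = (1 + (-5 - 6))² = (1 - 11)² = (-10)² = 100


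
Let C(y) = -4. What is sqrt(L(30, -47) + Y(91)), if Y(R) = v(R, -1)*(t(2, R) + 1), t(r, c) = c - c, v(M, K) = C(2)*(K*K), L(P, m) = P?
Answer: sqrt(26) ≈ 5.0990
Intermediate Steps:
v(M, K) = -4*K**2 (v(M, K) = -4*K*K = -4*K**2)
t(r, c) = 0
Y(R) = -4 (Y(R) = (-4*(-1)**2)*(0 + 1) = -4*1*1 = -4*1 = -4)
sqrt(L(30, -47) + Y(91)) = sqrt(30 - 4) = sqrt(26)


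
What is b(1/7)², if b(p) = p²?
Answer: 1/2401 ≈ 0.00041649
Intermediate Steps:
b(1/7)² = ((1/7)²)² = ((⅐)²)² = (1/49)² = 1/2401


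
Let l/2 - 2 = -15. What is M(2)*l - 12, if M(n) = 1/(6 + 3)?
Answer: -134/9 ≈ -14.889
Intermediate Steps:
l = -26 (l = 4 + 2*(-15) = 4 - 30 = -26)
M(n) = ⅑ (M(n) = 1/9 = ⅑)
M(2)*l - 12 = (⅑)*(-26) - 12 = -26/9 - 12 = -134/9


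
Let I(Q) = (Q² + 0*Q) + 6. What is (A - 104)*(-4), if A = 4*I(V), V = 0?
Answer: 320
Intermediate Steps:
I(Q) = 6 + Q² (I(Q) = (Q² + 0) + 6 = Q² + 6 = 6 + Q²)
A = 24 (A = 4*(6 + 0²) = 4*(6 + 0) = 4*6 = 24)
(A - 104)*(-4) = (24 - 104)*(-4) = -80*(-4) = 320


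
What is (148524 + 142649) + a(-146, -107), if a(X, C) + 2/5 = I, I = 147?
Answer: 1456598/5 ≈ 2.9132e+5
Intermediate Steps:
a(X, C) = 733/5 (a(X, C) = -⅖ + 147 = 733/5)
(148524 + 142649) + a(-146, -107) = (148524 + 142649) + 733/5 = 291173 + 733/5 = 1456598/5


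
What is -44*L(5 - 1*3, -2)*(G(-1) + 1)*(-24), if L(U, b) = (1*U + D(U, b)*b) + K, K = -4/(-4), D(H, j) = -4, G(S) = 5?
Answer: 69696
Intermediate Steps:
K = 1 (K = -4*(-¼) = 1)
L(U, b) = 1 + U - 4*b (L(U, b) = (1*U - 4*b) + 1 = (U - 4*b) + 1 = 1 + U - 4*b)
-44*L(5 - 1*3, -2)*(G(-1) + 1)*(-24) = -44*(1 + (5 - 1*3) - 4*(-2))*(5 + 1)*(-24) = -44*(1 + (5 - 3) + 8)*6*(-24) = -44*(1 + 2 + 8)*6*(-24) = -484*6*(-24) = -44*66*(-24) = -2904*(-24) = 69696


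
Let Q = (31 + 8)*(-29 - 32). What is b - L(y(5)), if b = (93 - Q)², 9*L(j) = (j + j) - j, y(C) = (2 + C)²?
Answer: 54997007/9 ≈ 6.1108e+6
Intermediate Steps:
Q = -2379 (Q = 39*(-61) = -2379)
L(j) = j/9 (L(j) = ((j + j) - j)/9 = (2*j - j)/9 = j/9)
b = 6110784 (b = (93 - 1*(-2379))² = (93 + 2379)² = 2472² = 6110784)
b - L(y(5)) = 6110784 - (2 + 5)²/9 = 6110784 - 7²/9 = 6110784 - 49/9 = 54997007/9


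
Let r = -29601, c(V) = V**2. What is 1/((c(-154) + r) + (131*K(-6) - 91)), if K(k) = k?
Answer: -1/6762 ≈ -0.00014789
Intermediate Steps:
1/((c(-154) + r) + (131*K(-6) - 91)) = 1/(((-154)**2 - 29601) + (131*(-6) - 91)) = 1/((23716 - 29601) + (-786 - 91)) = 1/(-5885 - 877) = 1/(-6762) = -1/6762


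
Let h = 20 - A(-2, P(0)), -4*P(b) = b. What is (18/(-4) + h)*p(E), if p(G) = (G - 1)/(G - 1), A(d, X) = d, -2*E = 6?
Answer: 35/2 ≈ 17.500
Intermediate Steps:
P(b) = -b/4
E = -3 (E = -1/2*6 = -3)
p(G) = 1 (p(G) = (-1 + G)/(-1 + G) = 1)
h = 22 (h = 20 - 1*(-2) = 20 + 2 = 22)
(18/(-4) + h)*p(E) = (18/(-4) + 22)*1 = (18*(-1/4) + 22)*1 = (-9/2 + 22)*1 = (35/2)*1 = 35/2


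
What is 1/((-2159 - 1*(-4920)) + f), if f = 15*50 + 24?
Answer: 1/3535 ≈ 0.00028289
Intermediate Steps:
f = 774 (f = 750 + 24 = 774)
1/((-2159 - 1*(-4920)) + f) = 1/((-2159 - 1*(-4920)) + 774) = 1/((-2159 + 4920) + 774) = 1/(2761 + 774) = 1/3535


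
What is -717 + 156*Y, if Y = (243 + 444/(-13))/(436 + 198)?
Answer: -210999/317 ≈ -665.61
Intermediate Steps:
Y = 2715/8242 (Y = (243 + 444*(-1/13))/634 = (243 - 444/13)*(1/634) = (2715/13)*(1/634) = 2715/8242 ≈ 0.32941)
-717 + 156*Y = -717 + 156*(2715/8242) = -717 + 16290/317 = -210999/317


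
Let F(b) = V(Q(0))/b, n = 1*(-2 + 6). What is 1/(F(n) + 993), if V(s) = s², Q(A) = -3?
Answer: 4/3981 ≈ 0.0010048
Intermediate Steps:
n = 4 (n = 1*4 = 4)
F(b) = 9/b (F(b) = (-3)²/b = 9/b)
1/(F(n) + 993) = 1/(9/4 + 993) = 1/(3981/4) = 4/3981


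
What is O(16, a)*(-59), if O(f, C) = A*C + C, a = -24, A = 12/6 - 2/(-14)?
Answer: 31152/7 ≈ 4450.3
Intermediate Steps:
A = 15/7 (A = 12*(⅙) - 2*(-1/14) = 2 + ⅐ = 15/7 ≈ 2.1429)
O(f, C) = 22*C/7 (O(f, C) = 15*C/7 + C = 22*C/7)
O(16, a)*(-59) = ((22/7)*(-24))*(-59) = -528/7*(-59) = 31152/7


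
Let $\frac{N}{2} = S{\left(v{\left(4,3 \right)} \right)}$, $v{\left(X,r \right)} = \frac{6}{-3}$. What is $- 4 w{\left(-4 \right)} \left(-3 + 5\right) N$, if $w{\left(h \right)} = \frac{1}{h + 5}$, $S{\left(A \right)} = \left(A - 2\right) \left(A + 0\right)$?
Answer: $-128$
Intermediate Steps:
$v{\left(X,r \right)} = -2$ ($v{\left(X,r \right)} = 6 \left(- \frac{1}{3}\right) = -2$)
$S{\left(A \right)} = A \left(-2 + A\right)$ ($S{\left(A \right)} = \left(-2 + A\right) A = A \left(-2 + A\right)$)
$w{\left(h \right)} = \frac{1}{5 + h}$
$N = 16$ ($N = 2 \left(- 2 \left(-2 - 2\right)\right) = 2 \left(\left(-2\right) \left(-4\right)\right) = 2 \cdot 8 = 16$)
$- 4 w{\left(-4 \right)} \left(-3 + 5\right) N = - 4 \frac{-3 + 5}{5 - 4} \cdot 16 = - 4 \cdot 1^{-1} \cdot 2 \cdot 16 = - 4 \cdot 1 \cdot 2 \cdot 16 = \left(-4\right) 2 \cdot 16 = \left(-8\right) 16 = -128$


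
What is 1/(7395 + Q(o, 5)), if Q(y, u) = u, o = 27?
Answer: 1/7400 ≈ 0.00013514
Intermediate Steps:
1/(7395 + Q(o, 5)) = 1/(7395 + 5) = 1/7400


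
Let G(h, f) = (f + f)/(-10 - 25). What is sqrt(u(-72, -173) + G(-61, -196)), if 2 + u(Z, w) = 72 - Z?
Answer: sqrt(3830)/5 ≈ 12.377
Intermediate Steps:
G(h, f) = -2*f/35 (G(h, f) = (2*f)/(-35) = (2*f)*(-1/35) = -2*f/35)
u(Z, w) = 70 - Z (u(Z, w) = -2 + (72 - Z) = 70 - Z)
sqrt(u(-72, -173) + G(-61, -196)) = sqrt((70 - 1*(-72)) - 2/35*(-196)) = sqrt((70 + 72) + 56/5) = sqrt(142 + 56/5) = sqrt(766/5) = sqrt(3830)/5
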